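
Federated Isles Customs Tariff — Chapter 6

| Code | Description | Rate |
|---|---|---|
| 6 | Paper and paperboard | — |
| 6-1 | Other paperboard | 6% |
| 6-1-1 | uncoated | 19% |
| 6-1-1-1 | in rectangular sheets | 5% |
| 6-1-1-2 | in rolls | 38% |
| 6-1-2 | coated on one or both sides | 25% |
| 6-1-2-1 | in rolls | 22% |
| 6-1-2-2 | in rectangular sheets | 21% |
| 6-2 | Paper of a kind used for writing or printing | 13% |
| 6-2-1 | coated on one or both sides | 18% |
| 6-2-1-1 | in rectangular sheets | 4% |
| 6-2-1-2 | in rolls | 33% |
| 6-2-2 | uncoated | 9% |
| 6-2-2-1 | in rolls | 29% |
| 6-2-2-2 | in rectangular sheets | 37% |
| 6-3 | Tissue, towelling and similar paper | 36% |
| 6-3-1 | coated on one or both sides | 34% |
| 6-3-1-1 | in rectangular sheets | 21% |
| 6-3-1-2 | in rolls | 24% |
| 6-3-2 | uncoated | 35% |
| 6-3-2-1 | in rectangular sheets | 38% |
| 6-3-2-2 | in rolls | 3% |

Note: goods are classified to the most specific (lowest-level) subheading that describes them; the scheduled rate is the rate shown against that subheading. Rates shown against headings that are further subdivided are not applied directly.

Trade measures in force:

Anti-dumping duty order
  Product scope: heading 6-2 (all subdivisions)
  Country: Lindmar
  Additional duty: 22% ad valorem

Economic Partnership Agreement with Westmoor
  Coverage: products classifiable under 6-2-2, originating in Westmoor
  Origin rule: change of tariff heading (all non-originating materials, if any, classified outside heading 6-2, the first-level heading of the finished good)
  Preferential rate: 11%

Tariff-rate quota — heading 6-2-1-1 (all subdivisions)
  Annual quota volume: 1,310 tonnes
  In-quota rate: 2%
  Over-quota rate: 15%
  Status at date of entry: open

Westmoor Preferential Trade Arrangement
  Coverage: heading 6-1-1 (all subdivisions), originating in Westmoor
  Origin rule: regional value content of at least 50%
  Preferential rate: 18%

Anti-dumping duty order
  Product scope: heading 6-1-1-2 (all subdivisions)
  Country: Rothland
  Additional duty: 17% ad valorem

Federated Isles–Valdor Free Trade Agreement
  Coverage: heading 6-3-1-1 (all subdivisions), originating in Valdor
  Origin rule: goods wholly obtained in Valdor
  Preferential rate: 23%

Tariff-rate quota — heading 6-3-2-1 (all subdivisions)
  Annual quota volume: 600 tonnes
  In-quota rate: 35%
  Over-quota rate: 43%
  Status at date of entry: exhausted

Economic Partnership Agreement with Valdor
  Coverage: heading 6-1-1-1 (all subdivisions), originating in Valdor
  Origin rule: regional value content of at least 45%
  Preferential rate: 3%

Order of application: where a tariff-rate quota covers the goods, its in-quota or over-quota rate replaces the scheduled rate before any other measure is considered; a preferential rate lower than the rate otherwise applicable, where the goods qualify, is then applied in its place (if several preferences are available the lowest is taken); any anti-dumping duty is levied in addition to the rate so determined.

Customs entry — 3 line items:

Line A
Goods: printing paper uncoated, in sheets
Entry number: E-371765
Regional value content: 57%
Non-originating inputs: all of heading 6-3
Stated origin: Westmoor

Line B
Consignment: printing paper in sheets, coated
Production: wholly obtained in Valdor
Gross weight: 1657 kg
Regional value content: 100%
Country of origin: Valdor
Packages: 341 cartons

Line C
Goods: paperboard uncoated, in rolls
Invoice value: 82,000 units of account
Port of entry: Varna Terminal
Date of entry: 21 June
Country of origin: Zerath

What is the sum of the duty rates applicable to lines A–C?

Line A: printing paper → 6-2; uncoated → 6-2-2; in sheets → 6-2-2-2. Scheduled 37%. Westmoor agreement on 6-2-2: CTH met → 11% available; Westmoor agreement on 6-1-1: 6-2-2-2 not covered; preferential 11%. → 11%.
Line B: printing paper → 6-2; coated → 6-2-1; in sheets → 6-2-1-1. Scheduled 4%. quota on 6-2-1-1 open → in-quota 2%; Valdor agreement on 6-3-1-1: 6-2-1-1 not covered; Valdor agreement on 6-1-1-1: 6-2-1-1 not covered. → 2%.
Line C: paperboard → 6-1; uncoated → 6-1-1; in rolls → 6-1-1-2. Scheduled 38%. No special measure applies. → 38%.
Sum: 11% + 2% + 38% = 51%.

51%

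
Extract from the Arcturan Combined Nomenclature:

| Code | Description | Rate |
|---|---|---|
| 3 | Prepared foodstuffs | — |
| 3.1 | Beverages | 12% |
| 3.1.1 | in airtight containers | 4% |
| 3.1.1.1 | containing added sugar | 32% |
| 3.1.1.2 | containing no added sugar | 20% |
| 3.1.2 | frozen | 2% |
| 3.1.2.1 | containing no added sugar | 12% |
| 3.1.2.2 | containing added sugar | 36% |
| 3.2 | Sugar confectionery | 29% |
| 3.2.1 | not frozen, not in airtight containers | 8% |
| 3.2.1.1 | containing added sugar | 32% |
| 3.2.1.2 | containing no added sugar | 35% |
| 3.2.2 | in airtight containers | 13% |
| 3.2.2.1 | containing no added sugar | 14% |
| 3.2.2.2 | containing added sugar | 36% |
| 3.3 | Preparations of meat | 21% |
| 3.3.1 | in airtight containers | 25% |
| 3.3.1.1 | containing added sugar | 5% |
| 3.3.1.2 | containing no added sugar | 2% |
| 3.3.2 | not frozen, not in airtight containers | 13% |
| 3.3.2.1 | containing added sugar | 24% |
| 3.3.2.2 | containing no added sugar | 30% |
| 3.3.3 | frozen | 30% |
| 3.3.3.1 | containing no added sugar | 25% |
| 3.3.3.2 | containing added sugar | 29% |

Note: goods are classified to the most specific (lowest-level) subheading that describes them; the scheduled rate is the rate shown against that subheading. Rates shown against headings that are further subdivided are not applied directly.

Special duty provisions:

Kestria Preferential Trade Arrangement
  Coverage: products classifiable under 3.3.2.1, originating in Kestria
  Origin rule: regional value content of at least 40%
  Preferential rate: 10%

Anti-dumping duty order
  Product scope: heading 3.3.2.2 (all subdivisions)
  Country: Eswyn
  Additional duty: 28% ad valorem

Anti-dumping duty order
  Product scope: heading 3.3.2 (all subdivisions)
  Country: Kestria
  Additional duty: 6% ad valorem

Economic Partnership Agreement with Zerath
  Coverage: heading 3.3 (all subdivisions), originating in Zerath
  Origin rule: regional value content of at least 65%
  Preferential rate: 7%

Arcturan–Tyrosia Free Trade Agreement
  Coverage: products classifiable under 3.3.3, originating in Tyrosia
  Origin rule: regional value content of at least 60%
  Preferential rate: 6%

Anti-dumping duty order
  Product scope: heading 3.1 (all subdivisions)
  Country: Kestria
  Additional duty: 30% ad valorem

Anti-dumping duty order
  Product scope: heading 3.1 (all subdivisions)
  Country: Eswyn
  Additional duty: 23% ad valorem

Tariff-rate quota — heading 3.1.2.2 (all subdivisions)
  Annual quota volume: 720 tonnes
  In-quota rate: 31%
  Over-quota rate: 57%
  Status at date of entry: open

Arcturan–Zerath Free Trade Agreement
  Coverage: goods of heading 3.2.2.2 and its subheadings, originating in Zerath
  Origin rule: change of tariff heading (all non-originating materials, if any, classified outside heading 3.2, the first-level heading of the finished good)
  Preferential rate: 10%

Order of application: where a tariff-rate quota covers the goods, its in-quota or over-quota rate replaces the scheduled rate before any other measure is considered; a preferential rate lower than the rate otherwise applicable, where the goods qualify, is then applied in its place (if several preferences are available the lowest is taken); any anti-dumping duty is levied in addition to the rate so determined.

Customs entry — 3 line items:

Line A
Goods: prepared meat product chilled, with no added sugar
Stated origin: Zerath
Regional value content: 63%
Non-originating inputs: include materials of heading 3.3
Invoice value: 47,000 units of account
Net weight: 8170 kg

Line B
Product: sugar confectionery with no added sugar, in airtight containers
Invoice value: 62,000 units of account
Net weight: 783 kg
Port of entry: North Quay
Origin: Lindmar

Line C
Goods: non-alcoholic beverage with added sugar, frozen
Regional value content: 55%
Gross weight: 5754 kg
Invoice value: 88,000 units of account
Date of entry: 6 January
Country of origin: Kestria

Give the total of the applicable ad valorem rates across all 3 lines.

Line A: prepared meat product → 3.3; chilled → 3.3.2; with no added sugar → 3.3.2.2. Scheduled 30%. Zerath agreement on 3.3: RVC < 65%; Zerath agreement on 3.2.2.2: 3.3.2.2 not covered. → 30%.
Line B: sugar confectionery → 3.2; in airtight containers → 3.2.2; with no added sugar → 3.2.2.1. Scheduled 14%. No special measure applies. → 14%.
Line C: non-alcoholic beverage → 3.1; frozen → 3.1.2; with added sugar → 3.1.2.2. Scheduled 36%. quota on 3.1.2.2 open → in-quota 31%; Kestria agreement on 3.3.2.1: 3.1.2.2 not covered; anti-dumping (Kestria, 3.1): +30%; total 31% + 30% = 61%. → 61%.
Sum: 30% + 14% + 61% = 105%.

105%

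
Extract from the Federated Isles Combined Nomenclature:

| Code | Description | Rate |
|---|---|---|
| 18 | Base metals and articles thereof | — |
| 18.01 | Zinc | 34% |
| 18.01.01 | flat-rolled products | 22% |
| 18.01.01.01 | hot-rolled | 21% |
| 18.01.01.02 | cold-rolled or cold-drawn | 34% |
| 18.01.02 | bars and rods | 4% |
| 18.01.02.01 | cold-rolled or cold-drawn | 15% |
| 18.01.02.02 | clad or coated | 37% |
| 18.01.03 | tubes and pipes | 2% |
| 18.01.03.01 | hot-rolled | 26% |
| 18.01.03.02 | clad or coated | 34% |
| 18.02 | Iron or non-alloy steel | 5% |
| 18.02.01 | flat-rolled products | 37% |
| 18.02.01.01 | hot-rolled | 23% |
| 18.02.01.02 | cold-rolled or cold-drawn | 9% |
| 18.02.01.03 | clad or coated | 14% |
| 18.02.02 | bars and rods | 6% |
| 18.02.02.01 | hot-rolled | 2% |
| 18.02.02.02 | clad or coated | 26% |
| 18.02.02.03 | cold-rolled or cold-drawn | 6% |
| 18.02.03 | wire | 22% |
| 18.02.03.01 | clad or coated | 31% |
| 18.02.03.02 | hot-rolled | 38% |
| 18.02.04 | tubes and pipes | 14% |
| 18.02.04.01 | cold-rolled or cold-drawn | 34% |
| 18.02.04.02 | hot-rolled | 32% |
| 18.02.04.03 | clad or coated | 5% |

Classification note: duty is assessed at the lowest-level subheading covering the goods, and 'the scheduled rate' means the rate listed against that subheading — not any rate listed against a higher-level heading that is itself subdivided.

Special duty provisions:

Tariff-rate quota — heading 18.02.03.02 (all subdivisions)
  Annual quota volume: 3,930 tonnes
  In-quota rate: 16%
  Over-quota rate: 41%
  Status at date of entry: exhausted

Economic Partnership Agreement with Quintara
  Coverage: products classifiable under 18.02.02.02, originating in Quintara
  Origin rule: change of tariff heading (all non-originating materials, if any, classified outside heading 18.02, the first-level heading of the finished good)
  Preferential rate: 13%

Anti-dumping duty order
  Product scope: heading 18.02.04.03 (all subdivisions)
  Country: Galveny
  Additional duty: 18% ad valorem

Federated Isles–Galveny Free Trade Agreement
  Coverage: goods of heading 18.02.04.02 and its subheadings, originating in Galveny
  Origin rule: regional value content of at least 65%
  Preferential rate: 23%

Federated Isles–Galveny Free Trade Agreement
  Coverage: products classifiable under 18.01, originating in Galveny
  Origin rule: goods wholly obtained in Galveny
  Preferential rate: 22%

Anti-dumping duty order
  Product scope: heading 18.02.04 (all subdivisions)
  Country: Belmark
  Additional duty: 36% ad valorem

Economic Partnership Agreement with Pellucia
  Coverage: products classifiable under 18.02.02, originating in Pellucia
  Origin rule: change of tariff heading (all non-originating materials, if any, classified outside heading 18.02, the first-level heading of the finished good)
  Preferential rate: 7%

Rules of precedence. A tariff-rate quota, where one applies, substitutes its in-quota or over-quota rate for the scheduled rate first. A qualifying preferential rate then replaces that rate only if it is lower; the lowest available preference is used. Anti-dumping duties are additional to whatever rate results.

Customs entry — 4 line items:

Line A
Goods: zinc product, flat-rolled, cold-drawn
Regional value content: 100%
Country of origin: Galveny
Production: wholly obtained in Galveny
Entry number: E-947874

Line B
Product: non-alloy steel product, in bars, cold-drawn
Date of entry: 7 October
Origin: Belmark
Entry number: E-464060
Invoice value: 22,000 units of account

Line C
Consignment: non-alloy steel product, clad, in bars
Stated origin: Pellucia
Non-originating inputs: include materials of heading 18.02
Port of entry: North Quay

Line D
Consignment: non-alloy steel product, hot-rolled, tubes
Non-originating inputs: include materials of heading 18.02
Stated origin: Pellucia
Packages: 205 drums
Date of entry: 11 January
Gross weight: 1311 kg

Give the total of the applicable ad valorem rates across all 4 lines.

Line A: zinc → 18.01; flat-rolled → 18.01.01; cold-drawn → 18.01.01.02. Scheduled 34%. Galveny agreement on 18.02.04.02: 18.01.01.02 not covered; Galveny agreement on 18.01: wholly obtained → 22% available; preferential 22%. → 22%.
Line B: non-alloy steel → 18.02; in bars → 18.02.02; cold-drawn → 18.02.02.03. Scheduled 6%. No special measure applies. → 6%.
Line C: non-alloy steel → 18.02; in bars → 18.02.02; clad → 18.02.02.02. Scheduled 26%. Pellucia agreement on 18.02.02: CTH not met. → 26%.
Line D: non-alloy steel → 18.02; tubes → 18.02.04; hot-rolled → 18.02.04.02. Scheduled 32%. Pellucia agreement on 18.02.02: 18.02.04.02 not covered. → 32%.
Sum: 22% + 6% + 26% + 32% = 86%.

86%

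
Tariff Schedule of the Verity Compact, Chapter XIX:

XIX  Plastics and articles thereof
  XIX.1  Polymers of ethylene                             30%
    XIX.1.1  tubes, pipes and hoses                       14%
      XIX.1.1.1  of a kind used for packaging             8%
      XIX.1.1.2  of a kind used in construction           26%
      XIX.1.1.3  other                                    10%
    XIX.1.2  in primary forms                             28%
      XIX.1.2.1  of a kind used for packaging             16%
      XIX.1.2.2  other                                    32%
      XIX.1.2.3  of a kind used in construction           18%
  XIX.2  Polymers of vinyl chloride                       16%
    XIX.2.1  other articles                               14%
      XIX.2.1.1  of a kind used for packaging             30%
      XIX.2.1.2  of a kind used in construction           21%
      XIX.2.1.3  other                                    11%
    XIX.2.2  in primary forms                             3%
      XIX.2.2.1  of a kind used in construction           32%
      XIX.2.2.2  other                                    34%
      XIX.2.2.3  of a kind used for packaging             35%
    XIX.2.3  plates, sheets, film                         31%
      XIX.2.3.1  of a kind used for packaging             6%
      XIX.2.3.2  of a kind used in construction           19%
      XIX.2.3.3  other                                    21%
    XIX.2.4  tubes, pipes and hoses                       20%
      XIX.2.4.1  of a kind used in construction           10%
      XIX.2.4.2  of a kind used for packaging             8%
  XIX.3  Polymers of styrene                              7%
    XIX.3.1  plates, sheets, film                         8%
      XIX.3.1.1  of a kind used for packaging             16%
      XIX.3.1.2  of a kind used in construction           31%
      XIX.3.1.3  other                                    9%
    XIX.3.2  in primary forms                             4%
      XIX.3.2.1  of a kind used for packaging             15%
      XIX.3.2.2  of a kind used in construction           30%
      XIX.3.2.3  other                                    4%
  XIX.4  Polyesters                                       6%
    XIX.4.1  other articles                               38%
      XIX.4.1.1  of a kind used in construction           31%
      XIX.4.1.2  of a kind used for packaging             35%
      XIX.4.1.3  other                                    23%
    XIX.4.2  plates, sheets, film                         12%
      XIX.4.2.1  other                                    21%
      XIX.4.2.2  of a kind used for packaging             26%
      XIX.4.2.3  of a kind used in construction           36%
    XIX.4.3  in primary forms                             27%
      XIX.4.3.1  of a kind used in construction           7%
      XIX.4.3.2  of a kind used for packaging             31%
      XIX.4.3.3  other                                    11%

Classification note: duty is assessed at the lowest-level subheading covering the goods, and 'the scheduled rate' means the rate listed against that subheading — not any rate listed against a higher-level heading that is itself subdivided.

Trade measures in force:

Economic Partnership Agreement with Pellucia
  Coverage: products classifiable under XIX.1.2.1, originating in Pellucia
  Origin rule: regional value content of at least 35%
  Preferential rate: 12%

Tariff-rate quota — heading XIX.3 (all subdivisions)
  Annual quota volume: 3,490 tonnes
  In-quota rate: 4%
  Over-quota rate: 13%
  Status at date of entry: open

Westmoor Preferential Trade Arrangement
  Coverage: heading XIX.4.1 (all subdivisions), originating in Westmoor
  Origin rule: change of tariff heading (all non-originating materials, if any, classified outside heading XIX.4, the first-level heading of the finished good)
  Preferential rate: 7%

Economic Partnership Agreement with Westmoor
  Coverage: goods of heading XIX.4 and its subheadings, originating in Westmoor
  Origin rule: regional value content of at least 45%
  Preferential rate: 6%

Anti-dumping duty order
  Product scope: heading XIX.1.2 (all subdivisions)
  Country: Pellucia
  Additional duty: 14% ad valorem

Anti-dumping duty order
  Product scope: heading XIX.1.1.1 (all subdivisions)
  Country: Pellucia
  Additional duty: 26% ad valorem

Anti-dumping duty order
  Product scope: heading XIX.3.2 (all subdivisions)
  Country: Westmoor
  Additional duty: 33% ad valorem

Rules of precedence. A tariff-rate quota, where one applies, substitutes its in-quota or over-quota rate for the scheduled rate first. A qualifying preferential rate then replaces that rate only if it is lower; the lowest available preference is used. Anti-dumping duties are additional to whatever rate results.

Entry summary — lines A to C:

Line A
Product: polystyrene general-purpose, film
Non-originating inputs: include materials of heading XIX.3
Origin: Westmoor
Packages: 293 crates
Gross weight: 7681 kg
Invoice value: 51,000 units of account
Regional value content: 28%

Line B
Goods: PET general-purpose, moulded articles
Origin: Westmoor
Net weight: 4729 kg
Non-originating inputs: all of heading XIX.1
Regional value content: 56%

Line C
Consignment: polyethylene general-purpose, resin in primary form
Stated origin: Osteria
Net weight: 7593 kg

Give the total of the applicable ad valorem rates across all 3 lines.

Line A: polystyrene → XIX.3; film → XIX.3.1; general-purpose → XIX.3.1.3. Scheduled 9%. quota on XIX.3 open → in-quota 4%; Westmoor agreement on XIX.4.1: XIX.3.1.3 not covered; Westmoor agreement on XIX.4: XIX.3.1.3 not covered. → 4%.
Line B: PET → XIX.4; moulded articles → XIX.4.1; general-purpose → XIX.4.1.3. Scheduled 23%. Westmoor agreement on XIX.4.1: CTH met → 7% available; Westmoor agreement on XIX.4: RVC ≥ 45% → 6% available; preferential 6%. → 6%.
Line C: polyethylene → XIX.1; resin in primary form → XIX.1.2; general-purpose → XIX.1.2.2. Scheduled 32%. No special measure applies. → 32%.
Sum: 4% + 6% + 32% = 42%.

42%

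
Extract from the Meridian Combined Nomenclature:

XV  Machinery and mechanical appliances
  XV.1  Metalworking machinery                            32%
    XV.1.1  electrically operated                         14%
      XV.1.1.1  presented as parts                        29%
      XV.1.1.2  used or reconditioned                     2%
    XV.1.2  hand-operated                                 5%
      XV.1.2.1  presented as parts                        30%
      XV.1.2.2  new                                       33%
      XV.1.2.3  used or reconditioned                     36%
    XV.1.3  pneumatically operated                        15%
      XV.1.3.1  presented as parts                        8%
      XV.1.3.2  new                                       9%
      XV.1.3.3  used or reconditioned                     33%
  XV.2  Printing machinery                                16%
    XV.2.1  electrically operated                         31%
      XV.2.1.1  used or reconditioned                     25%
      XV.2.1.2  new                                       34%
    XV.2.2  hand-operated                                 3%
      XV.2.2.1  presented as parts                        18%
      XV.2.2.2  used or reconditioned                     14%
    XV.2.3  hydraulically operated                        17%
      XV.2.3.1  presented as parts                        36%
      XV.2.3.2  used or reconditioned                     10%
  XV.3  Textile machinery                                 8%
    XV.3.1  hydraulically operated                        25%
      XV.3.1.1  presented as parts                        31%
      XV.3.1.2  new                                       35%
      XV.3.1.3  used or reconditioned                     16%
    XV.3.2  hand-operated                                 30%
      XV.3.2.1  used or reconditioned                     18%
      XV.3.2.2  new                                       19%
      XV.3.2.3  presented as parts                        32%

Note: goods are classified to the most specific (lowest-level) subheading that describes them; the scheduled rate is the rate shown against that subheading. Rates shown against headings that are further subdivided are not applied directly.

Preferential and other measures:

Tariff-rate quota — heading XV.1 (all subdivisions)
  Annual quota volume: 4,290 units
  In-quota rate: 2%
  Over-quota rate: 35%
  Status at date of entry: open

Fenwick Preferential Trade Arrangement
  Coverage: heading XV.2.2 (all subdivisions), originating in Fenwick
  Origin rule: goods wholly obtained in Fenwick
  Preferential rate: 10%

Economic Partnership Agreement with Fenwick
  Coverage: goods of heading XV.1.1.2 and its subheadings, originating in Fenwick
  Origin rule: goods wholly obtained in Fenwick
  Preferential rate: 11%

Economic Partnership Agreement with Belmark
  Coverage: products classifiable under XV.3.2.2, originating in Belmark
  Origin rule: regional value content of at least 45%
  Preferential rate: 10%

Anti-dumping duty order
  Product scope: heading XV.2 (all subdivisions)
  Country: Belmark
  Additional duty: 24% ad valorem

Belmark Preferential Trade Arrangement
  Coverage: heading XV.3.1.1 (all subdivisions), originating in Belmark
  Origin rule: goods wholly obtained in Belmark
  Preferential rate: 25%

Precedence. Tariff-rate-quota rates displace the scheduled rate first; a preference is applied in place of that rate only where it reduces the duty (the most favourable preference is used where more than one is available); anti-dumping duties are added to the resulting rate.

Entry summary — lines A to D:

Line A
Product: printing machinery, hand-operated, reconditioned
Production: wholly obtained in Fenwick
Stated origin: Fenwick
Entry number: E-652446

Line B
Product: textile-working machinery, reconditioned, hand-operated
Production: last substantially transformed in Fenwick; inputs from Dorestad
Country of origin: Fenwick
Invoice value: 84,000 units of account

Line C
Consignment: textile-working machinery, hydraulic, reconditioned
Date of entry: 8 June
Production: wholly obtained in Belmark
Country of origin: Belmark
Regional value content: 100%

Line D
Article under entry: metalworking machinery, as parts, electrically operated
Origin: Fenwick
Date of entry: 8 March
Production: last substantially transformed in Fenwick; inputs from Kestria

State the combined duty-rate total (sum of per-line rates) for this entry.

46%

Line A: printing → XV.2; hand-operated → XV.2.2; reconditioned → XV.2.2.2. Scheduled 14%. Fenwick agreement on XV.2.2: wholly obtained → 10% available; Fenwick agreement on XV.1.1.2: XV.2.2.2 not covered; preferential 10%. → 10%.
Line B: textile-working → XV.3; hand-operated → XV.3.2; reconditioned → XV.3.2.1. Scheduled 18%. Fenwick agreement on XV.2.2: XV.3.2.1 not covered; Fenwick agreement on XV.1.1.2: XV.3.2.1 not covered. → 18%.
Line C: textile-working → XV.3; hydraulic → XV.3.1; reconditioned → XV.3.1.3. Scheduled 16%. Belmark agreement on XV.3.2.2: XV.3.1.3 not covered; Belmark agreement on XV.3.1.1: XV.3.1.3 not covered. → 16%.
Line D: metalworking → XV.1; electrically operated → XV.1.1; as parts → XV.1.1.1. Scheduled 29%. quota on XV.1 open → in-quota 2%; Fenwick agreement on XV.2.2: XV.1.1.1 not covered; Fenwick agreement on XV.1.1.2: XV.1.1.1 not covered. → 2%.
Sum: 10% + 18% + 16% + 2% = 46%.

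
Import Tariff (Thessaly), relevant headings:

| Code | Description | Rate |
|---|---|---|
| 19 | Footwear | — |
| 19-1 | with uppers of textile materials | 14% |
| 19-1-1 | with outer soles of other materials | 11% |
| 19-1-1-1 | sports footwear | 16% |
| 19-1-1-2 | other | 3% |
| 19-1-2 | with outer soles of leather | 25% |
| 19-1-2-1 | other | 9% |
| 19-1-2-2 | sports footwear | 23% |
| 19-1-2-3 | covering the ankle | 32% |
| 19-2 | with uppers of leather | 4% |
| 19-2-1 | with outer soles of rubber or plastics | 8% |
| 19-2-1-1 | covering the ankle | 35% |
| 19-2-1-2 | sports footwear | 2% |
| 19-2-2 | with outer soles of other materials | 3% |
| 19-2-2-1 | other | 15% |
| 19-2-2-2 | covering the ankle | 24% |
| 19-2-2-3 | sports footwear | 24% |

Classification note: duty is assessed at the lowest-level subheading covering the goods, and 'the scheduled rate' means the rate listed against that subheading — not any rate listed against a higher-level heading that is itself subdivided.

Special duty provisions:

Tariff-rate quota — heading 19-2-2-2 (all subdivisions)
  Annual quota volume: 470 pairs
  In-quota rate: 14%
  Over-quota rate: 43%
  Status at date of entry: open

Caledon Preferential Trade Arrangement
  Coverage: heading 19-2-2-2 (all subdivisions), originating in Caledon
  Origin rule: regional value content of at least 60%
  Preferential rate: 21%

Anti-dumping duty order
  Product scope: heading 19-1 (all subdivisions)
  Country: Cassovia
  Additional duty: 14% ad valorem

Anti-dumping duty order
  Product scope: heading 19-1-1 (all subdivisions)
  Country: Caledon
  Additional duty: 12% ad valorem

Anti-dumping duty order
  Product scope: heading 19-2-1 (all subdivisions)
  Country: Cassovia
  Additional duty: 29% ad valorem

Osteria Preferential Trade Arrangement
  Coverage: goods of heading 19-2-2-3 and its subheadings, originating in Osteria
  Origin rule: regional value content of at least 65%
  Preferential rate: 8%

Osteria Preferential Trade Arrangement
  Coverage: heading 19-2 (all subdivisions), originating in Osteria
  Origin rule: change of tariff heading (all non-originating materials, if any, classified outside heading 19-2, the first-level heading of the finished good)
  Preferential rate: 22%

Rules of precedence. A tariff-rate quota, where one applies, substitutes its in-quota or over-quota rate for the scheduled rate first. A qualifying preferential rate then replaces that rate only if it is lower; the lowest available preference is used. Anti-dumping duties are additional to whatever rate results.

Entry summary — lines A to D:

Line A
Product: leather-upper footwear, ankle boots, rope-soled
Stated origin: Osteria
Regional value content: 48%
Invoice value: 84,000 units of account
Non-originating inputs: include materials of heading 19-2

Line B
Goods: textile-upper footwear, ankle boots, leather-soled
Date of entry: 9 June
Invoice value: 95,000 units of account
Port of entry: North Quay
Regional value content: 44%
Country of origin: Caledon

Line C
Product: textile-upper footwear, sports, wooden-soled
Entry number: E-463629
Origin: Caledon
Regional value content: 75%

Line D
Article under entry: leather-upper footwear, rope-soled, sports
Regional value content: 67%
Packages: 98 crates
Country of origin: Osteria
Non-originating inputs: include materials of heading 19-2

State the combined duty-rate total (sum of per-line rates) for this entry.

Line A: leather-upper → 19-2; rope-soled → 19-2-2; ankle boots → 19-2-2-2. Scheduled 24%. quota on 19-2-2-2 open → in-quota 14%; Osteria agreement on 19-2-2-3: 19-2-2-2 not covered; Osteria agreement on 19-2: CTH not met. → 14%.
Line B: textile-upper → 19-1; leather-soled → 19-1-2; ankle boots → 19-1-2-3. Scheduled 32%. Caledon agreement on 19-2-2-2: 19-1-2-3 not covered. → 32%.
Line C: textile-upper → 19-1; wooden-soled → 19-1-1; sports → 19-1-1-1. Scheduled 16%. Caledon agreement on 19-2-2-2: 19-1-1-1 not covered; anti-dumping (Caledon, 19-1-1): +12%; total 16% + 12% = 28%. → 28%.
Line D: leather-upper → 19-2; rope-soled → 19-2-2; sports → 19-2-2-3. Scheduled 24%. Osteria agreement on 19-2-2-3: RVC ≥ 65% → 8% available; Osteria agreement on 19-2: CTH not met; preferential 8%. → 8%.
Sum: 14% + 32% + 28% + 8% = 82%.

82%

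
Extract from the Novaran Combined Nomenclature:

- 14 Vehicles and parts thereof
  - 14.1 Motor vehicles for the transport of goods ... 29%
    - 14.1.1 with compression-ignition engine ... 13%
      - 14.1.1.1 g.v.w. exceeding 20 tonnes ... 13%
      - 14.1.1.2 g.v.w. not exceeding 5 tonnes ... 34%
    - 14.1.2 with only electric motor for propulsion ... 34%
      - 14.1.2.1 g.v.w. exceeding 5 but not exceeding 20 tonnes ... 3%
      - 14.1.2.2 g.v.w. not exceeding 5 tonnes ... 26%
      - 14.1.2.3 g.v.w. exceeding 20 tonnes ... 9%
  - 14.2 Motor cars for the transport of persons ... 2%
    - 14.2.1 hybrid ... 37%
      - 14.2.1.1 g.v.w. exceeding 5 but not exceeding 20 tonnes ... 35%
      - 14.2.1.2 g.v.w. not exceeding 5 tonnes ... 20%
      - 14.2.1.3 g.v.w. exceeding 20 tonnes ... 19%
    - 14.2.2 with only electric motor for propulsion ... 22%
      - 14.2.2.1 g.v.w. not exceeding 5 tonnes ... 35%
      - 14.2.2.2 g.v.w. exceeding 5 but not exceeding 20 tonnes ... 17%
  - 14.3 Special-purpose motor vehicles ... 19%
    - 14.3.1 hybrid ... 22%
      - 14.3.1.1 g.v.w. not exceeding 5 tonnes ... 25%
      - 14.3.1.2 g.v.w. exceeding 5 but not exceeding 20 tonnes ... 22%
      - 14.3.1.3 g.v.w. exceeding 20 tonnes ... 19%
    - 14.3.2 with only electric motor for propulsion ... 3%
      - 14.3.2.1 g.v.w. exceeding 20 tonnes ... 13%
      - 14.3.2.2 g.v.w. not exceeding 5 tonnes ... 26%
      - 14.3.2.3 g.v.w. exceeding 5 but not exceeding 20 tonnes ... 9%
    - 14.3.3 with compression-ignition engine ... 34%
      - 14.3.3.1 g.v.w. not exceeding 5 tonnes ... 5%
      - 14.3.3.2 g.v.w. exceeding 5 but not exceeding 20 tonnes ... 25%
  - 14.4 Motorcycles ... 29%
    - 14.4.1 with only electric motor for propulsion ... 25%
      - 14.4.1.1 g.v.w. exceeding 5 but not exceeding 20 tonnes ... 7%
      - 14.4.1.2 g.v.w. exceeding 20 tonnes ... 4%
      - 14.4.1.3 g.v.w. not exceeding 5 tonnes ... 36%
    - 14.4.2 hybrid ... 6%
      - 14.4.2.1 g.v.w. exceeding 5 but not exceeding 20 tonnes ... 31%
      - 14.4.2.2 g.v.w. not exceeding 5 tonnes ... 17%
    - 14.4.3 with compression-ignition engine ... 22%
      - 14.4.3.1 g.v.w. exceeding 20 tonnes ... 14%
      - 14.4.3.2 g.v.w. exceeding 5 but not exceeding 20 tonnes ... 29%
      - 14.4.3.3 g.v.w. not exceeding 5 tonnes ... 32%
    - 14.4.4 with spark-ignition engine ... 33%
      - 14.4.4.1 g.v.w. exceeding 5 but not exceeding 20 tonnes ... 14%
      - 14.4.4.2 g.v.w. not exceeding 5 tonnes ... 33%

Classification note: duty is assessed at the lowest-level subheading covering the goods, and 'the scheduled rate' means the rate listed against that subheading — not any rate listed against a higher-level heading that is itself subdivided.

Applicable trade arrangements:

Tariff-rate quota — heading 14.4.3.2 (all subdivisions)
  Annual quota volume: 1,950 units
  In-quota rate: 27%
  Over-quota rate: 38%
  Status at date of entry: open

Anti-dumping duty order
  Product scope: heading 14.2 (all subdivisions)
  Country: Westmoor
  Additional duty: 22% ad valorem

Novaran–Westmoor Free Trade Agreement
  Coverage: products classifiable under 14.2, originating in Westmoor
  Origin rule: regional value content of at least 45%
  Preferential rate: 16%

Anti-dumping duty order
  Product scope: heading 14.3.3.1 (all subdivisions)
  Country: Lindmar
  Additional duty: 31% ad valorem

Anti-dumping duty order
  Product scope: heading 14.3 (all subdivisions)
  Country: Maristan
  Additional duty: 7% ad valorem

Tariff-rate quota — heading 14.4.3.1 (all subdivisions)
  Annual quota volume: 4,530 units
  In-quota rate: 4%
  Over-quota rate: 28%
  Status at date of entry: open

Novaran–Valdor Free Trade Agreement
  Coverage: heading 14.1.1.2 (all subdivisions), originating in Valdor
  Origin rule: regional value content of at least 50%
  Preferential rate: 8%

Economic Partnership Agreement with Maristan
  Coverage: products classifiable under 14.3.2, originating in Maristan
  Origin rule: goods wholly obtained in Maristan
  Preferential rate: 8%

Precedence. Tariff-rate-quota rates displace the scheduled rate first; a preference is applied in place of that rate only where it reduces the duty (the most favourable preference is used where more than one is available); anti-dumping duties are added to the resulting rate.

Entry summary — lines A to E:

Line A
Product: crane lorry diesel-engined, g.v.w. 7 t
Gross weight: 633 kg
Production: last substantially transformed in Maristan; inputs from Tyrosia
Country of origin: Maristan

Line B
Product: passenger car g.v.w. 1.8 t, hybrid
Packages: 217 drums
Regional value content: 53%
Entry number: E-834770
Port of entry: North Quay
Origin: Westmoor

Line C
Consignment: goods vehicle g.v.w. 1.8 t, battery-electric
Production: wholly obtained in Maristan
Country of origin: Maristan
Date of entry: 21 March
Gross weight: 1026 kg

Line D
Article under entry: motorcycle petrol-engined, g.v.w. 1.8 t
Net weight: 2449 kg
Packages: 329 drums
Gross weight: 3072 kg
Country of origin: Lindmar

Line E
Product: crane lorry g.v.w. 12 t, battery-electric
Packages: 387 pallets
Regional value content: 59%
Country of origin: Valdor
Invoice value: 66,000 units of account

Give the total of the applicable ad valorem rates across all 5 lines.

Line A: crane lorry → 14.3; diesel-engined → 14.3.3; g.v.w. 7 t → 14.3.3.2. Scheduled 25%. Maristan agreement on 14.3.2: 14.3.3.2 not covered; anti-dumping (Maristan, 14.3): +7%; total 25% + 7% = 32%. → 32%.
Line B: passenger car → 14.2; hybrid → 14.2.1; g.v.w. 1.8 t → 14.2.1.2. Scheduled 20%. Westmoor agreement on 14.2: RVC ≥ 45% → 16% available; preferential 16%; anti-dumping (Westmoor, 14.2): +22%; total 16% + 22% = 38%. → 38%.
Line C: goods vehicle → 14.1; battery-electric → 14.1.2; g.v.w. 1.8 t → 14.1.2.2. Scheduled 26%. Maristan agreement on 14.3.2: 14.1.2.2 not covered. → 26%.
Line D: motorcycle → 14.4; petrol-engined → 14.4.4; g.v.w. 1.8 t → 14.4.4.2. Scheduled 33%. No special measure applies. → 33%.
Line E: crane lorry → 14.3; battery-electric → 14.3.2; g.v.w. 12 t → 14.3.2.3. Scheduled 9%. Valdor agreement on 14.1.1.2: 14.3.2.3 not covered. → 9%.
Sum: 32% + 38% + 26% + 33% + 9% = 138%.

138%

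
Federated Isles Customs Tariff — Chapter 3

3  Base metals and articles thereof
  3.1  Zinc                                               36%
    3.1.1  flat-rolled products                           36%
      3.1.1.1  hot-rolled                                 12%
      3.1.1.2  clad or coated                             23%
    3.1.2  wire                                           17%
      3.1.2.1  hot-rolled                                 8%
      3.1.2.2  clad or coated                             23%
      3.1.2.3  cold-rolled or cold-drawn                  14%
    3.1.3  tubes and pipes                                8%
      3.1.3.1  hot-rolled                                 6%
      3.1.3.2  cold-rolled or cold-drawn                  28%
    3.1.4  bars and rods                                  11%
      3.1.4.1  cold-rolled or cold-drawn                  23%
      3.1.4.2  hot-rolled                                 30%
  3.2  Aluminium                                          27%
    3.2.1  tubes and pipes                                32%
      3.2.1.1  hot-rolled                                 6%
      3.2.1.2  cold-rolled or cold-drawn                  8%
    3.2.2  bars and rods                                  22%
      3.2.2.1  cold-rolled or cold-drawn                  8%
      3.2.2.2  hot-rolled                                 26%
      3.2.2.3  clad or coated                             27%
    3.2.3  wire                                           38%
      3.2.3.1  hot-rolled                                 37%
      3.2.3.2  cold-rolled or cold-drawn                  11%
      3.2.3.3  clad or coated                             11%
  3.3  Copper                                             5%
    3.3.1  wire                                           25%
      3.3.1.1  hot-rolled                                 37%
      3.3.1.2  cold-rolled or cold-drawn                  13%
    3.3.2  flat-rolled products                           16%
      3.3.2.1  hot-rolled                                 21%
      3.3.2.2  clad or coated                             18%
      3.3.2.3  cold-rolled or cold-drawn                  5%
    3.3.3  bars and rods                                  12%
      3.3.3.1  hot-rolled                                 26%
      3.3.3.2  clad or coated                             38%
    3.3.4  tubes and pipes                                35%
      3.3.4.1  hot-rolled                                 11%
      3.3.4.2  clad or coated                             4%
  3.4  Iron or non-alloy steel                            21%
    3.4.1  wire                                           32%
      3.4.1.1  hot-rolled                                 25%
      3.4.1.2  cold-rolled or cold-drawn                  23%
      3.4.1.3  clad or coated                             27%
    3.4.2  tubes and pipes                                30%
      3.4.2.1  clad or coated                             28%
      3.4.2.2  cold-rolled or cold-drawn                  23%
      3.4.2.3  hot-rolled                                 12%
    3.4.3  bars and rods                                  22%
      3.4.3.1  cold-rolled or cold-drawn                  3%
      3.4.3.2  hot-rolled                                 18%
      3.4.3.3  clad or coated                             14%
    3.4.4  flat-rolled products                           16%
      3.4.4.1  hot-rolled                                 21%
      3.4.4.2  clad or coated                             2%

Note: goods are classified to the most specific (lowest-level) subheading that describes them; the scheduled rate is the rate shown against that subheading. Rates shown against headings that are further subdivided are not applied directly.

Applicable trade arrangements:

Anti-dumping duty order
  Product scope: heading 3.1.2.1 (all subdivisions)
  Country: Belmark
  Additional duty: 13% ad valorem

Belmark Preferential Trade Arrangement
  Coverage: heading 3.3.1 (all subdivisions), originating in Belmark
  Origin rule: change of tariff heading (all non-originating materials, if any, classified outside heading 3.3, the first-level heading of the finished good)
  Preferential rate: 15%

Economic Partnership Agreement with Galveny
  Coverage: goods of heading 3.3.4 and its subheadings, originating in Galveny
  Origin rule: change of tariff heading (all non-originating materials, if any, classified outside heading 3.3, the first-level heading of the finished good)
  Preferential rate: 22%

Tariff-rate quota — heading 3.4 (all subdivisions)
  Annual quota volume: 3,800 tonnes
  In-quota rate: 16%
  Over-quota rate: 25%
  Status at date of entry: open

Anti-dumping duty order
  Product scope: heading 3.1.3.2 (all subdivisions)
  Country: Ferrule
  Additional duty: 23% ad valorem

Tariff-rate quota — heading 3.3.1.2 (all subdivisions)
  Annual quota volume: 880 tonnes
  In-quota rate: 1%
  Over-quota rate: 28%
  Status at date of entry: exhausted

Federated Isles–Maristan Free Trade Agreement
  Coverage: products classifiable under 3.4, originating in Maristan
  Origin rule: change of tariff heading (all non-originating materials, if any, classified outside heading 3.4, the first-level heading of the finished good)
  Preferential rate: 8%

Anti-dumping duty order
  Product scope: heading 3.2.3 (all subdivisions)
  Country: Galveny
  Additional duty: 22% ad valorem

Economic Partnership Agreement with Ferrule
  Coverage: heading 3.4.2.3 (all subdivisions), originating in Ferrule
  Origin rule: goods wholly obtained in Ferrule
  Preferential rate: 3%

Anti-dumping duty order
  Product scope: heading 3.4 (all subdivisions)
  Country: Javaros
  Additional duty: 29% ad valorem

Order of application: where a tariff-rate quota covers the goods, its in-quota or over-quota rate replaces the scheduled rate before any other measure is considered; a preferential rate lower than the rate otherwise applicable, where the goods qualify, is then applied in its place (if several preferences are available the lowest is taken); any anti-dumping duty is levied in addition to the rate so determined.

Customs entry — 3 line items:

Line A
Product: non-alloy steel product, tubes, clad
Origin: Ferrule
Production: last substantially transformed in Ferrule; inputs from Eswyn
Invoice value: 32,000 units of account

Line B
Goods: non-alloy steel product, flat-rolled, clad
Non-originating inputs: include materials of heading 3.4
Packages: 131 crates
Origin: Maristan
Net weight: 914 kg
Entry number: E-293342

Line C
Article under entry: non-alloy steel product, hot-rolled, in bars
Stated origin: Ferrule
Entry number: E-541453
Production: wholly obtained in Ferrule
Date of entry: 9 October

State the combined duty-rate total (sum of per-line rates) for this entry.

Line A: non-alloy steel → 3.4; tubes → 3.4.2; clad → 3.4.2.1. Scheduled 28%. quota on 3.4 open → in-quota 16%; Ferrule agreement on 3.4.2.3: 3.4.2.1 not covered. → 16%.
Line B: non-alloy steel → 3.4; flat-rolled → 3.4.4; clad → 3.4.4.2. Scheduled 2%. quota on 3.4 open → in-quota 16%; Maristan agreement on 3.4: CTH not met. → 16%.
Line C: non-alloy steel → 3.4; in bars → 3.4.3; hot-rolled → 3.4.3.2. Scheduled 18%. quota on 3.4 open → in-quota 16%; Ferrule agreement on 3.4.2.3: 3.4.3.2 not covered. → 16%.
Sum: 16% + 16% + 16% = 48%.

48%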